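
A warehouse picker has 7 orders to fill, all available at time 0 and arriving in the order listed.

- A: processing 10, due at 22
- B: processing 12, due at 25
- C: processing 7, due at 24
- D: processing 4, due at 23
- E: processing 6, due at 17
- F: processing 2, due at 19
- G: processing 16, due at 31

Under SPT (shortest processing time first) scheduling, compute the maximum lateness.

SPT (increasing processing time): F D E C A B G.
F: 0→2, due 19, lateness -17
D: 2→6, due 23, lateness -17
E: 6→12, due 17, lateness -5
C: 12→19, due 24, lateness -5
A: 19→29, due 22, lateness 7
B: 29→41, due 25, lateness 16
G: 41→57, due 31, lateness 26
Maximum = 26.

26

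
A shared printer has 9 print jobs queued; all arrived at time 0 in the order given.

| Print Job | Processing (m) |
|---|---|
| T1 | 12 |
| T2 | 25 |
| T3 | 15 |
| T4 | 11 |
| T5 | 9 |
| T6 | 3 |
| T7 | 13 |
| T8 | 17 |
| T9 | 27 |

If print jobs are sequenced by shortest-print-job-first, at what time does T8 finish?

80

SPT (increasing processing time): T6 T5 T4 T1 T7 T3 T8 T2 T9.
T6: 0→3
T5: 3→12
T4: 12→23
T1: 23→35
T7: 35→48
T3: 48→63
T8: 63→80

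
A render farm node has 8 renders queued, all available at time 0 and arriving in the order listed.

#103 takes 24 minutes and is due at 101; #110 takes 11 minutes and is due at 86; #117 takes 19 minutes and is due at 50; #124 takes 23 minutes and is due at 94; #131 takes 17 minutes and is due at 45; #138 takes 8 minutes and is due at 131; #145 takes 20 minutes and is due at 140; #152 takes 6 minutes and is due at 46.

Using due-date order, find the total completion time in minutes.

EDD (increasing due date): #131 #152 #117 #110 #124 #103 #138 #145.
#131: 0→17
#152: 17→23
#117: 23→42
#110: 42→53
#124: 53→76
#103: 76→100
#138: 100→108
#145: 108→128
Sum = 17+23+42+53+76+100+108+128 = 547.

547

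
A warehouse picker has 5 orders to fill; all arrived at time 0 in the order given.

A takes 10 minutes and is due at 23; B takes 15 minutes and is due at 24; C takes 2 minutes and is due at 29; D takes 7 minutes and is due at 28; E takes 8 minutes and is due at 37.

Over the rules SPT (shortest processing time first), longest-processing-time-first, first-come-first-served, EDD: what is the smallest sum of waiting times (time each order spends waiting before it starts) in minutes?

SPT (increasing processing time): C D E A B.
C: waits 0, runs 0→2
D: waits 2, runs 2→9
E: waits 9, runs 9→17
A: waits 17, runs 17→27
B: waits 27, runs 27→42
Sum = 0+2+9+17+27 = 55.
LPT (decreasing processing time): B A E D C.
B: waits 0, runs 0→15
A: waits 15, runs 15→25
E: waits 25, runs 25→33
D: waits 33, runs 33→40
C: waits 40, runs 40→42
Sum = 0+15+25+33+40 = 113.
FIFO (arrival order): A B C D E.
A: waits 0, runs 0→10
B: waits 10, runs 10→25
C: waits 25, runs 25→27
D: waits 27, runs 27→34
E: waits 34, runs 34→42
Sum = 0+10+25+27+34 = 96.
EDD (increasing due date): A B D C E.
A: waits 0, runs 0→10
B: waits 10, runs 10→25
D: waits 25, runs 25→32
C: waits 32, runs 32→34
E: waits 34, runs 34→42
Sum = 0+10+25+32+34 = 101.
SPT 55, LPT 113, FIFO 96, EDD 101 → minimum 55.

55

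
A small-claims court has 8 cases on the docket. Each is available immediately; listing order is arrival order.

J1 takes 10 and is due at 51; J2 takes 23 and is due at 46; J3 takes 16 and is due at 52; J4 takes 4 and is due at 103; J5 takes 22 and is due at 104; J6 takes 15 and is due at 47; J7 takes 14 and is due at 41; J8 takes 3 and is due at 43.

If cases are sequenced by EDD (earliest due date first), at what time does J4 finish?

85

EDD (increasing due date): J7 J8 J2 J6 J1 J3 J4 J5.
J7: 0→14
J8: 14→17
J2: 17→40
J6: 40→55
J1: 55→65
J3: 65→81
J4: 81→85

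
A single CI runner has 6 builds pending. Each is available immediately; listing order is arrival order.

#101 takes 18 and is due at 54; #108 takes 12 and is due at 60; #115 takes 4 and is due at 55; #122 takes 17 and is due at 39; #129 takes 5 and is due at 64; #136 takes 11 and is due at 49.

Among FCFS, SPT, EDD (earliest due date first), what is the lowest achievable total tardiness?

FIFO (arrival order): #101 #108 #115 #122 #129 #136.
#101: 0→18, due 54, tardiness 0
#108: 18→30, due 60, tardiness 0
#115: 30→34, due 55, tardiness 0
#122: 34→51, due 39, tardiness 12
#129: 51→56, due 64, tardiness 0
#136: 56→67, due 49, tardiness 18
Sum = 0+0+0+12+0+18 = 30.
SPT (increasing processing time): #115 #129 #136 #108 #122 #101.
#115: 0→4, due 55, tardiness 0
#129: 4→9, due 64, tardiness 0
#136: 9→20, due 49, tardiness 0
#108: 20→32, due 60, tardiness 0
#122: 32→49, due 39, tardiness 10
#101: 49→67, due 54, tardiness 13
Sum = 0+0+0+0+10+13 = 23.
EDD (increasing due date): #122 #136 #101 #115 #108 #129.
#122: 0→17, due 39, tardiness 0
#136: 17→28, due 49, tardiness 0
#101: 28→46, due 54, tardiness 0
#115: 46→50, due 55, tardiness 0
#108: 50→62, due 60, tardiness 2
#129: 62→67, due 64, tardiness 3
Sum = 0+0+0+0+2+3 = 5.
FIFO 30, SPT 23, EDD 5 → minimum 5.

5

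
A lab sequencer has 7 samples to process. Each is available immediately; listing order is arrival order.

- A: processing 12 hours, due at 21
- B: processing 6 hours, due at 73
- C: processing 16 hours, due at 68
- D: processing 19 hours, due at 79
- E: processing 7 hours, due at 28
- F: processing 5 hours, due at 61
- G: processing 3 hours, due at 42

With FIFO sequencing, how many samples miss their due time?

FIFO (arrival order): A B C D E F G.
A: 0→12, due 21, tardiness 0
B: 12→18, due 73, tardiness 0
C: 18→34, due 68, tardiness 0
D: 34→53, due 79, tardiness 0
E: 53→60, due 28, tardiness 32
F: 60→65, due 61, tardiness 4
G: 65→68, due 42, tardiness 26
Late samples: 3.

3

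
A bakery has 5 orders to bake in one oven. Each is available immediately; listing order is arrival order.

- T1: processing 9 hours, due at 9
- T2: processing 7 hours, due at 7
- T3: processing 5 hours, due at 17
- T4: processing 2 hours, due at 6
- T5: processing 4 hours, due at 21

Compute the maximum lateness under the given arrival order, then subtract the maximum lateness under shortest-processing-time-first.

FIFO (arrival order): T1 T2 T3 T4 T5.
T1: 0→9, due 9, lateness 0
T2: 9→16, due 7, lateness 9
T3: 16→21, due 17, lateness 4
T4: 21→23, due 6, lateness 17
T5: 23→27, due 21, lateness 6
Maximum = 17.
SPT (increasing processing time): T4 T5 T3 T2 T1.
T4: 0→2, due 6, lateness -4
T5: 2→6, due 21, lateness -15
T3: 6→11, due 17, lateness -6
T2: 11→18, due 7, lateness 11
T1: 18→27, due 9, lateness 18
Maximum = 18.
Difference = 17 − 18 = -1.

-1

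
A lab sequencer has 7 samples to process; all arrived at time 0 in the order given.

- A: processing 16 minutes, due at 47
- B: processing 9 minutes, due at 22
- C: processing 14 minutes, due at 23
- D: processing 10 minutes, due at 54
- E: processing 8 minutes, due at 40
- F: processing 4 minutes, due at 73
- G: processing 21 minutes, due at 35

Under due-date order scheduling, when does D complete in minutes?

78

EDD (increasing due date): B C G E A D F.
B: 0→9
C: 9→23
G: 23→44
E: 44→52
A: 52→68
D: 68→78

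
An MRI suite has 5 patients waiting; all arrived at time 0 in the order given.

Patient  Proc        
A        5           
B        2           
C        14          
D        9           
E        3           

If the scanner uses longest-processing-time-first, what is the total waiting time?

LPT (decreasing processing time): C D A E B.
C: waits 0, runs 0→14
D: waits 14, runs 14→23
A: waits 23, runs 23→28
E: waits 28, runs 28→31
B: waits 31, runs 31→33
Sum = 0+14+23+28+31 = 96.

96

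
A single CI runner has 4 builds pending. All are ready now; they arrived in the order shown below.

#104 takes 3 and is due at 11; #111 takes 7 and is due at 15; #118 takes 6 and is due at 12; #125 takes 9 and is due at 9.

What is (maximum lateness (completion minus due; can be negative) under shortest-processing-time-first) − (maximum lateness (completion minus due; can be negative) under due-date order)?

6

SPT (increasing processing time): #104 #118 #111 #125.
#104: 0→3, due 11, lateness -8
#118: 3→9, due 12, lateness -3
#111: 9→16, due 15, lateness 1
#125: 16→25, due 9, lateness 16
Maximum = 16.
EDD (increasing due date): #125 #104 #118 #111.
#125: 0→9, due 9, lateness 0
#104: 9→12, due 11, lateness 1
#118: 12→18, due 12, lateness 6
#111: 18→25, due 15, lateness 10
Maximum = 10.
Difference = 16 − 10 = 6.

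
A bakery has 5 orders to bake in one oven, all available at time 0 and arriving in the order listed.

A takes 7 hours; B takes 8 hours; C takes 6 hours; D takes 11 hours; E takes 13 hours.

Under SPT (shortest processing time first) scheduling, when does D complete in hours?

32

SPT (increasing processing time): C A B D E.
C: 0→6
A: 6→13
B: 13→21
D: 21→32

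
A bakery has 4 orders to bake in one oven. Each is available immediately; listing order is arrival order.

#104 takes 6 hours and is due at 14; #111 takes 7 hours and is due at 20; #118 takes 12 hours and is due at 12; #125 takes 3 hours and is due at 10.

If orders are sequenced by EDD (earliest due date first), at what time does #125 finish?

3

EDD (increasing due date): #125 #118 #104 #111.
#125: 0→3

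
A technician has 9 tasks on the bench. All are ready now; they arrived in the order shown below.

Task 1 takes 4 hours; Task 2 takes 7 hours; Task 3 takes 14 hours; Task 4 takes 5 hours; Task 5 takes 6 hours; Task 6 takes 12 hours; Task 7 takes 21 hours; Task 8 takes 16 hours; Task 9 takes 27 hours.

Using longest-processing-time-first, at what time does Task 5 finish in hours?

LPT (decreasing processing time): Task 9 Task 7 Task 8 Task 3 Task 6 Task 2 Task 5 Task 4 Task 1.
Task 9: 0→27
Task 7: 27→48
Task 8: 48→64
Task 3: 64→78
Task 6: 78→90
Task 2: 90→97
Task 5: 97→103

103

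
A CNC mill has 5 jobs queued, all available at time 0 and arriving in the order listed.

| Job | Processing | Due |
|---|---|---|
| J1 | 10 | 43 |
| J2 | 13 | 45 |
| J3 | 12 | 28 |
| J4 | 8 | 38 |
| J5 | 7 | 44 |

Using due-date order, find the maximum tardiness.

EDD (increasing due date): J3 J4 J1 J5 J2.
J3: 0→12, due 28, tardiness 0
J4: 12→20, due 38, tardiness 0
J1: 20→30, due 43, tardiness 0
J5: 30→37, due 44, tardiness 0
J2: 37→50, due 45, tardiness 5
Maximum = 5.

5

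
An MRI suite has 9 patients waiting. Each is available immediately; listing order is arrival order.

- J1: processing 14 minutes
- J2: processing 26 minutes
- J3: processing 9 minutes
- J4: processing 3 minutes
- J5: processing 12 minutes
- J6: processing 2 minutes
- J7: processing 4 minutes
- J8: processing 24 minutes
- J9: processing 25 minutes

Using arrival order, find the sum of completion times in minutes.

568

FIFO (arrival order): J1 J2 J3 J4 J5 J6 J7 J8 J9.
J1: 0→14
J2: 14→40
J3: 40→49
J4: 49→52
J5: 52→64
J6: 64→66
J7: 66→70
J8: 70→94
J9: 94→119
Sum = 14+40+49+52+64+66+70+94+119 = 568.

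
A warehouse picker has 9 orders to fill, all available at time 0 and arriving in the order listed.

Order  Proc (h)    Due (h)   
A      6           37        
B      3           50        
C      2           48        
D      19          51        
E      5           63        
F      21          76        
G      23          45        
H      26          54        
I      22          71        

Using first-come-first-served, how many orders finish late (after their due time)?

3

FIFO (arrival order): A B C D E F G H I.
A: 0→6, due 37, tardiness 0
B: 6→9, due 50, tardiness 0
C: 9→11, due 48, tardiness 0
D: 11→30, due 51, tardiness 0
E: 30→35, due 63, tardiness 0
F: 35→56, due 76, tardiness 0
G: 56→79, due 45, tardiness 34
H: 79→105, due 54, tardiness 51
I: 105→127, due 71, tardiness 56
Late orders: 3.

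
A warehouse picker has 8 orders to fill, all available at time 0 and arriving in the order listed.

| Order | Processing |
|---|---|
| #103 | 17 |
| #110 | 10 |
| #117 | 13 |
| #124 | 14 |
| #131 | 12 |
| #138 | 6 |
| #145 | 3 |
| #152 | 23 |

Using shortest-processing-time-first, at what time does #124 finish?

SPT (increasing processing time): #145 #138 #110 #131 #117 #124 #103 #152.
#145: 0→3
#138: 3→9
#110: 9→19
#131: 19→31
#117: 31→44
#124: 44→58

58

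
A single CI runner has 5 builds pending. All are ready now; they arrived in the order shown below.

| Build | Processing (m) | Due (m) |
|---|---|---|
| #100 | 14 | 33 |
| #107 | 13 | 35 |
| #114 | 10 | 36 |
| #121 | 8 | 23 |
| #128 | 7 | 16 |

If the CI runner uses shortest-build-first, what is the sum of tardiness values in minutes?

22

SPT (increasing processing time): #128 #121 #114 #107 #100.
#128: 0→7, due 16, tardiness 0
#121: 7→15, due 23, tardiness 0
#114: 15→25, due 36, tardiness 0
#107: 25→38, due 35, tardiness 3
#100: 38→52, due 33, tardiness 19
Sum = 0+0+0+3+19 = 22.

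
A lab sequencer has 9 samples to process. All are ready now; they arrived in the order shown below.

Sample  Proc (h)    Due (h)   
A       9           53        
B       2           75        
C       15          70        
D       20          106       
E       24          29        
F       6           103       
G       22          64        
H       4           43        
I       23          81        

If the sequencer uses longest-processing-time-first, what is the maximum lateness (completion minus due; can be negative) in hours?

80

LPT (decreasing processing time): E I G D C A F H B.
E: 0→24, due 29, lateness -5
I: 24→47, due 81, lateness -34
G: 47→69, due 64, lateness 5
D: 69→89, due 106, lateness -17
C: 89→104, due 70, lateness 34
A: 104→113, due 53, lateness 60
F: 113→119, due 103, lateness 16
H: 119→123, due 43, lateness 80
B: 123→125, due 75, lateness 50
Maximum = 80.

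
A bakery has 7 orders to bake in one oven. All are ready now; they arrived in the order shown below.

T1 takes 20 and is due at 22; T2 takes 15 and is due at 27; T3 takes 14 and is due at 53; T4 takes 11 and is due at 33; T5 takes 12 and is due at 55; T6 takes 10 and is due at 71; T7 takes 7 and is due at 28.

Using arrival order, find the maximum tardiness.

FIFO (arrival order): T1 T2 T3 T4 T5 T6 T7.
T1: 0→20, due 22, tardiness 0
T2: 20→35, due 27, tardiness 8
T3: 35→49, due 53, tardiness 0
T4: 49→60, due 33, tardiness 27
T5: 60→72, due 55, tardiness 17
T6: 72→82, due 71, tardiness 11
T7: 82→89, due 28, tardiness 61
Maximum = 61.

61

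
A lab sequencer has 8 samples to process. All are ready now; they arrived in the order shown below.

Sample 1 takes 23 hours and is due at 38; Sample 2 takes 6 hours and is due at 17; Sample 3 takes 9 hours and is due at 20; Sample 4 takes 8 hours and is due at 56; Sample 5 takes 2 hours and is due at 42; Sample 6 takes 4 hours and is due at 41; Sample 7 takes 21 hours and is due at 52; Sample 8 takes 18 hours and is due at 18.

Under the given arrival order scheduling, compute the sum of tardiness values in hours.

141

FIFO (arrival order): Sample 1 Sample 2 Sample 3 Sample 4 Sample 5 Sample 6 Sample 7 Sample 8.
Sample 1: 0→23, due 38, tardiness 0
Sample 2: 23→29, due 17, tardiness 12
Sample 3: 29→38, due 20, tardiness 18
Sample 4: 38→46, due 56, tardiness 0
Sample 5: 46→48, due 42, tardiness 6
Sample 6: 48→52, due 41, tardiness 11
Sample 7: 52→73, due 52, tardiness 21
Sample 8: 73→91, due 18, tardiness 73
Sum = 0+12+18+0+6+11+21+73 = 141.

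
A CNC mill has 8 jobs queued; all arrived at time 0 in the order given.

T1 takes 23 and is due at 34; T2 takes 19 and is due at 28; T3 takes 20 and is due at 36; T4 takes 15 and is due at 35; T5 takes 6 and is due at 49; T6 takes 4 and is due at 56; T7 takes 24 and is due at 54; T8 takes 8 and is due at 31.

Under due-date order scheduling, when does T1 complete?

50

EDD (increasing due date): T2 T8 T1 T4 T3 T5 T7 T6.
T2: 0→19
T8: 19→27
T1: 27→50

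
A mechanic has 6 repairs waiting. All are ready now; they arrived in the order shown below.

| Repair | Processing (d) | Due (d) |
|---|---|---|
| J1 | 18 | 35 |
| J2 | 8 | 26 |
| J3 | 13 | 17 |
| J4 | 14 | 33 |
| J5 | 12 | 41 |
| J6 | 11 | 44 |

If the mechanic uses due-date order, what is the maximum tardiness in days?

EDD (increasing due date): J3 J2 J4 J1 J5 J6.
J3: 0→13, due 17, tardiness 0
J2: 13→21, due 26, tardiness 0
J4: 21→35, due 33, tardiness 2
J1: 35→53, due 35, tardiness 18
J5: 53→65, due 41, tardiness 24
J6: 65→76, due 44, tardiness 32
Maximum = 32.

32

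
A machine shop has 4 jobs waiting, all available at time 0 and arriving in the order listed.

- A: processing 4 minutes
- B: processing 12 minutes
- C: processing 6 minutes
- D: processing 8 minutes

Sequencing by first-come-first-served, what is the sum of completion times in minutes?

FIFO (arrival order): A B C D.
A: 0→4
B: 4→16
C: 16→22
D: 22→30
Sum = 4+16+22+30 = 72.

72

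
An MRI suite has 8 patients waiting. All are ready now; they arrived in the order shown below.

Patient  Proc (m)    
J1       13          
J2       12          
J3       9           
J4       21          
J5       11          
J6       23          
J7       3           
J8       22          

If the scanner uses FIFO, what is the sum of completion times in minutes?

FIFO (arrival order): J1 J2 J3 J4 J5 J6 J7 J8.
J1: 0→13
J2: 13→25
J3: 25→34
J4: 34→55
J5: 55→66
J6: 66→89
J7: 89→92
J8: 92→114
Sum = 13+25+34+55+66+89+92+114 = 488.

488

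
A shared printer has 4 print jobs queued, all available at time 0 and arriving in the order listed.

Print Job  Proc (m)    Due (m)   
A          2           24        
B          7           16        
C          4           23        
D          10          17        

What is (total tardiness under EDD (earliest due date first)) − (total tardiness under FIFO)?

EDD (increasing due date): B D C A.
B: 0→7, due 16, tardiness 0
D: 7→17, due 17, tardiness 0
C: 17→21, due 23, tardiness 0
A: 21→23, due 24, tardiness 0
Sum = 0+0+0+0 = 0.
FIFO (arrival order): A B C D.
A: 0→2, due 24, tardiness 0
B: 2→9, due 16, tardiness 0
C: 9→13, due 23, tardiness 0
D: 13→23, due 17, tardiness 6
Sum = 0+0+0+6 = 6.
Difference = 0 − 6 = -6.

-6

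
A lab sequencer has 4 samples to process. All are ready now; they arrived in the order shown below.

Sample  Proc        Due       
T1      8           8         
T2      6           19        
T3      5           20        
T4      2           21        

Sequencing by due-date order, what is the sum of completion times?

EDD (increasing due date): T1 T2 T3 T4.
T1: 0→8
T2: 8→14
T3: 14→19
T4: 19→21
Sum = 8+14+19+21 = 62.

62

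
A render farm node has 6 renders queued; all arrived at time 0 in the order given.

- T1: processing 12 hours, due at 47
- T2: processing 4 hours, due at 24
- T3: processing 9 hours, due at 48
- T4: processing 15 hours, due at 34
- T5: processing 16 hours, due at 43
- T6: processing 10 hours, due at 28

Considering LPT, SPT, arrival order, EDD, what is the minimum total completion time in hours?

LPT (decreasing processing time): T5 T4 T1 T6 T3 T2.
T5: 0→16
T4: 16→31
T1: 31→43
T6: 43→53
T3: 53→62
T2: 62→66
Sum = 16+31+43+53+62+66 = 271.
SPT (increasing processing time): T2 T3 T6 T1 T4 T5.
T2: 0→4
T3: 4→13
T6: 13→23
T1: 23→35
T4: 35→50
T5: 50→66
Sum = 4+13+23+35+50+66 = 191.
FIFO (arrival order): T1 T2 T3 T4 T5 T6.
T1: 0→12
T2: 12→16
T3: 16→25
T4: 25→40
T5: 40→56
T6: 56→66
Sum = 12+16+25+40+56+66 = 215.
EDD (increasing due date): T2 T6 T4 T5 T1 T3.
T2: 0→4
T6: 4→14
T4: 14→29
T5: 29→45
T1: 45→57
T3: 57→66
Sum = 4+14+29+45+57+66 = 215.
LPT 271, SPT 191, FIFO 215, EDD 215 → minimum 191.

191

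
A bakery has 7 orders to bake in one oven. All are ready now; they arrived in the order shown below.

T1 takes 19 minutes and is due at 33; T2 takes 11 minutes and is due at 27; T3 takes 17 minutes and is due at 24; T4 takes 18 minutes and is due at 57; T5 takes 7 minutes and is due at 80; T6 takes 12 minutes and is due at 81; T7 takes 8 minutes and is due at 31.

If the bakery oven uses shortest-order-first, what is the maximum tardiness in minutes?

SPT (increasing processing time): T5 T7 T2 T6 T3 T4 T1.
T5: 0→7, due 80, tardiness 0
T7: 7→15, due 31, tardiness 0
T2: 15→26, due 27, tardiness 0
T6: 26→38, due 81, tardiness 0
T3: 38→55, due 24, tardiness 31
T4: 55→73, due 57, tardiness 16
T1: 73→92, due 33, tardiness 59
Maximum = 59.

59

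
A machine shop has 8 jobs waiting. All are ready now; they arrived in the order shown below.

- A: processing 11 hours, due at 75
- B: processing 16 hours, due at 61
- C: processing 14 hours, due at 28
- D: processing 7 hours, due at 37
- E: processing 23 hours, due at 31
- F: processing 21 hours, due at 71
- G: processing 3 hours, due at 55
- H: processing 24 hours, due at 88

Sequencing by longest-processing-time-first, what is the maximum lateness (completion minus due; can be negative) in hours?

79

LPT (decreasing processing time): H E F B C A D G.
H: 0→24, due 88, lateness -64
E: 24→47, due 31, lateness 16
F: 47→68, due 71, lateness -3
B: 68→84, due 61, lateness 23
C: 84→98, due 28, lateness 70
A: 98→109, due 75, lateness 34
D: 109→116, due 37, lateness 79
G: 116→119, due 55, lateness 64
Maximum = 79.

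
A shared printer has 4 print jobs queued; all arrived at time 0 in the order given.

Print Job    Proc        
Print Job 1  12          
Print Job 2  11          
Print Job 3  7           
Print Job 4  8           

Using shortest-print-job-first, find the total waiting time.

48

SPT (increasing processing time): Print Job 3 Print Job 4 Print Job 2 Print Job 1.
Print Job 3: waits 0, runs 0→7
Print Job 4: waits 7, runs 7→15
Print Job 2: waits 15, runs 15→26
Print Job 1: waits 26, runs 26→38
Sum = 0+7+15+26 = 48.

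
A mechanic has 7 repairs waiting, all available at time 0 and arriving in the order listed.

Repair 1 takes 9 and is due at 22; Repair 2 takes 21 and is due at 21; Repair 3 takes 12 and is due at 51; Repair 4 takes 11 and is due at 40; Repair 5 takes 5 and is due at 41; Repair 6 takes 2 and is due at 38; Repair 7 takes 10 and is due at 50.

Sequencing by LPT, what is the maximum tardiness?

41

LPT (decreasing processing time): Repair 2 Repair 3 Repair 4 Repair 7 Repair 1 Repair 5 Repair 6.
Repair 2: 0→21, due 21, tardiness 0
Repair 3: 21→33, due 51, tardiness 0
Repair 4: 33→44, due 40, tardiness 4
Repair 7: 44→54, due 50, tardiness 4
Repair 1: 54→63, due 22, tardiness 41
Repair 5: 63→68, due 41, tardiness 27
Repair 6: 68→70, due 38, tardiness 32
Maximum = 41.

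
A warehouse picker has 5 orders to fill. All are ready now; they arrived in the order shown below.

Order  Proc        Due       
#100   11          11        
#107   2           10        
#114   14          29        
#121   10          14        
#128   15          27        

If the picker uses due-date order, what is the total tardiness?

EDD (increasing due date): #107 #100 #121 #128 #114.
#107: 0→2, due 10, tardiness 0
#100: 2→13, due 11, tardiness 2
#121: 13→23, due 14, tardiness 9
#128: 23→38, due 27, tardiness 11
#114: 38→52, due 29, tardiness 23
Sum = 0+2+9+11+23 = 45.

45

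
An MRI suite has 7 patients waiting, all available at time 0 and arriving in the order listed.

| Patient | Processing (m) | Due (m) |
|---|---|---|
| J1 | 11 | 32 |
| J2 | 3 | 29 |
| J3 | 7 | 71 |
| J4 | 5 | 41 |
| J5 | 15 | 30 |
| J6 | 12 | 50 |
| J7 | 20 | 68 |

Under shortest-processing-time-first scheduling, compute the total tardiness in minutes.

28

SPT (increasing processing time): J2 J4 J3 J1 J6 J5 J7.
J2: 0→3, due 29, tardiness 0
J4: 3→8, due 41, tardiness 0
J3: 8→15, due 71, tardiness 0
J1: 15→26, due 32, tardiness 0
J6: 26→38, due 50, tardiness 0
J5: 38→53, due 30, tardiness 23
J7: 53→73, due 68, tardiness 5
Sum = 0+0+0+0+0+23+5 = 28.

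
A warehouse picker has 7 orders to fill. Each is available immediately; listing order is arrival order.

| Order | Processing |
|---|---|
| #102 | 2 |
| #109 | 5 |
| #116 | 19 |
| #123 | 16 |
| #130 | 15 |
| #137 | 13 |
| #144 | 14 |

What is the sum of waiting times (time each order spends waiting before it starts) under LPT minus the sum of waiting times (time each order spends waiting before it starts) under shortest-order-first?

150

LPT (decreasing processing time): #116 #123 #130 #144 #137 #109 #102.
#116: waits 0, runs 0→19
#123: waits 19, runs 19→35
#130: waits 35, runs 35→50
#144: waits 50, runs 50→64
#137: waits 64, runs 64→77
#109: waits 77, runs 77→82
#102: waits 82, runs 82→84
Sum = 0+19+35+50+64+77+82 = 327.
SPT (increasing processing time): #102 #109 #137 #144 #130 #123 #116.
#102: waits 0, runs 0→2
#109: waits 2, runs 2→7
#137: waits 7, runs 7→20
#144: waits 20, runs 20→34
#130: waits 34, runs 34→49
#123: waits 49, runs 49→65
#116: waits 65, runs 65→84
Sum = 0+2+7+20+34+49+65 = 177.
Difference = 327 − 177 = 150.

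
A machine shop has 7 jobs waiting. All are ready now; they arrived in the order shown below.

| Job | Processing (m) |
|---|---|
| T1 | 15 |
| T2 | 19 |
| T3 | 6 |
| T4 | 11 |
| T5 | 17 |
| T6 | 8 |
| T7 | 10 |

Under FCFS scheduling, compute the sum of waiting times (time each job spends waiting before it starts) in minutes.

284

FIFO (arrival order): T1 T2 T3 T4 T5 T6 T7.
T1: waits 0, runs 0→15
T2: waits 15, runs 15→34
T3: waits 34, runs 34→40
T4: waits 40, runs 40→51
T5: waits 51, runs 51→68
T6: waits 68, runs 68→76
T7: waits 76, runs 76→86
Sum = 0+15+34+40+51+68+76 = 284.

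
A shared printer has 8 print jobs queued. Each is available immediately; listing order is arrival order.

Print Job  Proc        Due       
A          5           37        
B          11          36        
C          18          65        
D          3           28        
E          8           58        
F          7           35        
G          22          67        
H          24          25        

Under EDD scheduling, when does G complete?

EDD (increasing due date): H D F B A E C G.
H: 0→24
D: 24→27
F: 27→34
B: 34→45
A: 45→50
E: 50→58
C: 58→76
G: 76→98

98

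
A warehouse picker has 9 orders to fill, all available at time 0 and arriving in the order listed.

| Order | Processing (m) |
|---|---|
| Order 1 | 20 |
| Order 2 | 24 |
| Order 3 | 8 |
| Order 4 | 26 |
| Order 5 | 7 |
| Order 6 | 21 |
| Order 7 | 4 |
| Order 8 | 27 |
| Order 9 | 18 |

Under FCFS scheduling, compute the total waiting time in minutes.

FIFO (arrival order): Order 1 Order 2 Order 3 Order 4 Order 5 Order 6 Order 7 Order 8 Order 9.
Order 1: waits 0, runs 0→20
Order 2: waits 20, runs 20→44
Order 3: waits 44, runs 44→52
Order 4: waits 52, runs 52→78
Order 5: waits 78, runs 78→85
Order 6: waits 85, runs 85→106
Order 7: waits 106, runs 106→110
Order 8: waits 110, runs 110→137
Order 9: waits 137, runs 137→155
Sum = 0+20+44+52+78+85+106+110+137 = 632.

632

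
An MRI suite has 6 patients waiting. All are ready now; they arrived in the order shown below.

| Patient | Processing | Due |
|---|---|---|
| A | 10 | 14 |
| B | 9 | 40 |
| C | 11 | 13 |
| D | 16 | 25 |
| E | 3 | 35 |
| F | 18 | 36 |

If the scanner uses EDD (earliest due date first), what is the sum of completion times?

EDD (increasing due date): C A D E F B.
C: 0→11
A: 11→21
D: 21→37
E: 37→40
F: 40→58
B: 58→67
Sum = 11+21+37+40+58+67 = 234.

234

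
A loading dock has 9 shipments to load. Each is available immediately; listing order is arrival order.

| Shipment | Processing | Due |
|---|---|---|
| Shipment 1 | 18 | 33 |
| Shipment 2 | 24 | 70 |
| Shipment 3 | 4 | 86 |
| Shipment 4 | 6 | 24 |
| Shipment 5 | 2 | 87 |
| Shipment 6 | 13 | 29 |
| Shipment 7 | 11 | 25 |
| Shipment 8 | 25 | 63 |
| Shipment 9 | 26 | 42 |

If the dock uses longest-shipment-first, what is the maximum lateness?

99

LPT (decreasing processing time): Shipment 9 Shipment 8 Shipment 2 Shipment 1 Shipment 6 Shipment 7 Shipment 4 Shipment 3 Shipment 5.
Shipment 9: 0→26, due 42, lateness -16
Shipment 8: 26→51, due 63, lateness -12
Shipment 2: 51→75, due 70, lateness 5
Shipment 1: 75→93, due 33, lateness 60
Shipment 6: 93→106, due 29, lateness 77
Shipment 7: 106→117, due 25, lateness 92
Shipment 4: 117→123, due 24, lateness 99
Shipment 3: 123→127, due 86, lateness 41
Shipment 5: 127→129, due 87, lateness 42
Maximum = 99.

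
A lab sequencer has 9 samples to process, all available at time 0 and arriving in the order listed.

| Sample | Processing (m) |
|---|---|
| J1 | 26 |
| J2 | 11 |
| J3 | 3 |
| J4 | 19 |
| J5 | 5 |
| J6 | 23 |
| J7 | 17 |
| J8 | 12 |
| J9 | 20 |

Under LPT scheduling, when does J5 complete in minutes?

LPT (decreasing processing time): J1 J6 J9 J4 J7 J8 J2 J5 J3.
J1: 0→26
J6: 26→49
J9: 49→69
J4: 69→88
J7: 88→105
J8: 105→117
J2: 117→128
J5: 128→133

133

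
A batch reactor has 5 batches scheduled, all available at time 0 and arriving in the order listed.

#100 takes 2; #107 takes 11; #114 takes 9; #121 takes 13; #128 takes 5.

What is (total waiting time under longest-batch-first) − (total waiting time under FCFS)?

36

LPT (decreasing processing time): #121 #107 #114 #128 #100.
#121: waits 0, runs 0→13
#107: waits 13, runs 13→24
#114: waits 24, runs 24→33
#128: waits 33, runs 33→38
#100: waits 38, runs 38→40
Sum = 0+13+24+33+38 = 108.
FIFO (arrival order): #100 #107 #114 #121 #128.
#100: waits 0, runs 0→2
#107: waits 2, runs 2→13
#114: waits 13, runs 13→22
#121: waits 22, runs 22→35
#128: waits 35, runs 35→40
Sum = 0+2+13+22+35 = 72.
Difference = 108 − 72 = 36.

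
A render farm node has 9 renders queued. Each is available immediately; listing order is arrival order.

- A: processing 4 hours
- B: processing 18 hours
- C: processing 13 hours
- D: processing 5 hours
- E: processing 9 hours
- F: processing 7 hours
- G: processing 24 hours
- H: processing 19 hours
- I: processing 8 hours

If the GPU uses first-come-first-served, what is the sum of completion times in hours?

FIFO (arrival order): A B C D E F G H I.
A: 0→4
B: 4→22
C: 22→35
D: 35→40
E: 40→49
F: 49→56
G: 56→80
H: 80→99
I: 99→107
Sum = 4+22+35+40+49+56+80+99+107 = 492.

492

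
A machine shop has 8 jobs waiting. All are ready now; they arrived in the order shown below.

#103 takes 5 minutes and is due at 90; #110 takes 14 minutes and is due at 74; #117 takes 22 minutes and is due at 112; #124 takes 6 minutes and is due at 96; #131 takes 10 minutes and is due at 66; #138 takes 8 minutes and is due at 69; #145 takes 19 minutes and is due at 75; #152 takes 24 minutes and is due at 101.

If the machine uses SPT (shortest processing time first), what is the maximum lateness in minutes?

7

SPT (increasing processing time): #103 #124 #138 #131 #110 #145 #117 #152.
#103: 0→5, due 90, lateness -85
#124: 5→11, due 96, lateness -85
#138: 11→19, due 69, lateness -50
#131: 19→29, due 66, lateness -37
#110: 29→43, due 74, lateness -31
#145: 43→62, due 75, lateness -13
#117: 62→84, due 112, lateness -28
#152: 84→108, due 101, lateness 7
Maximum = 7.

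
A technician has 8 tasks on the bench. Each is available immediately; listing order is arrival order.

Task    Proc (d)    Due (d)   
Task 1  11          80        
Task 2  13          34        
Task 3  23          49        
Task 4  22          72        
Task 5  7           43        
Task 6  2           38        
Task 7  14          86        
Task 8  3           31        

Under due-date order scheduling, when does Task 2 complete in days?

16

EDD (increasing due date): Task 8 Task 2 Task 6 Task 5 Task 3 Task 4 Task 1 Task 7.
Task 8: 0→3
Task 2: 3→16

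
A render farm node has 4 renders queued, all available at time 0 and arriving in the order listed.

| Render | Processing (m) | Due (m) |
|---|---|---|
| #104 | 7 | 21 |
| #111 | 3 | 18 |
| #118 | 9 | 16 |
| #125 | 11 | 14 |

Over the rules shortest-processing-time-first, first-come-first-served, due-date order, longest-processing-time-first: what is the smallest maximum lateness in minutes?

SPT (increasing processing time): #111 #104 #118 #125.
#111: 0→3, due 18, lateness -15
#104: 3→10, due 21, lateness -11
#118: 10→19, due 16, lateness 3
#125: 19→30, due 14, lateness 16
Maximum = 16.
FIFO (arrival order): #104 #111 #118 #125.
#104: 0→7, due 21, lateness -14
#111: 7→10, due 18, lateness -8
#118: 10→19, due 16, lateness 3
#125: 19→30, due 14, lateness 16
Maximum = 16.
EDD (increasing due date): #125 #118 #111 #104.
#125: 0→11, due 14, lateness -3
#118: 11→20, due 16, lateness 4
#111: 20→23, due 18, lateness 5
#104: 23→30, due 21, lateness 9
Maximum = 9.
LPT (decreasing processing time): #125 #118 #104 #111.
#125: 0→11, due 14, lateness -3
#118: 11→20, due 16, lateness 4
#104: 20→27, due 21, lateness 6
#111: 27→30, due 18, lateness 12
Maximum = 12.
SPT 16, FIFO 16, EDD 9, LPT 12 → minimum 9.

9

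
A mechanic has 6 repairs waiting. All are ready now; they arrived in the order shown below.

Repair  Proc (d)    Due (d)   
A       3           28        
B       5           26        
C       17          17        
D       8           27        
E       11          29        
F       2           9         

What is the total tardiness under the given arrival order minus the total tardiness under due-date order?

FIFO (arrival order): A B C D E F.
A: 0→3, due 28, tardiness 0
B: 3→8, due 26, tardiness 0
C: 8→25, due 17, tardiness 8
D: 25→33, due 27, tardiness 6
E: 33→44, due 29, tardiness 15
F: 44→46, due 9, tardiness 37
Sum = 0+0+8+6+15+37 = 66.
EDD (increasing due date): F C B D A E.
F: 0→2, due 9, tardiness 0
C: 2→19, due 17, tardiness 2
B: 19→24, due 26, tardiness 0
D: 24→32, due 27, tardiness 5
A: 32→35, due 28, tardiness 7
E: 35→46, due 29, tardiness 17
Sum = 0+2+0+5+7+17 = 31.
Difference = 66 − 31 = 35.

35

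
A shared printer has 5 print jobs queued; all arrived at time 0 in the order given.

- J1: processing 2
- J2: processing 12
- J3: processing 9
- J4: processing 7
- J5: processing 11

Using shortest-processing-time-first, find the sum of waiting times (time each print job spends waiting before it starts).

58

SPT (increasing processing time): J1 J4 J3 J5 J2.
J1: waits 0, runs 0→2
J4: waits 2, runs 2→9
J3: waits 9, runs 9→18
J5: waits 18, runs 18→29
J2: waits 29, runs 29→41
Sum = 0+2+9+18+29 = 58.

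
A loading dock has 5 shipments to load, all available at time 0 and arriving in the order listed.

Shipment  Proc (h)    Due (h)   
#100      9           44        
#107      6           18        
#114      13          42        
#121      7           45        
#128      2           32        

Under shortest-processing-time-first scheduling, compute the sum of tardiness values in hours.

0

SPT (increasing processing time): #128 #107 #121 #100 #114.
#128: 0→2, due 32, tardiness 0
#107: 2→8, due 18, tardiness 0
#121: 8→15, due 45, tardiness 0
#100: 15→24, due 44, tardiness 0
#114: 24→37, due 42, tardiness 0
Sum = 0+0+0+0+0 = 0.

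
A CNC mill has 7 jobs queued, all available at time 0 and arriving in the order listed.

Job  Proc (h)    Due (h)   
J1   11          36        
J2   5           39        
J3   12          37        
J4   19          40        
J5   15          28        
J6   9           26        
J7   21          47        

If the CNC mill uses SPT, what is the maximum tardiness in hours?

45

SPT (increasing processing time): J2 J6 J1 J3 J5 J4 J7.
J2: 0→5, due 39, tardiness 0
J6: 5→14, due 26, tardiness 0
J1: 14→25, due 36, tardiness 0
J3: 25→37, due 37, tardiness 0
J5: 37→52, due 28, tardiness 24
J4: 52→71, due 40, tardiness 31
J7: 71→92, due 47, tardiness 45
Maximum = 45.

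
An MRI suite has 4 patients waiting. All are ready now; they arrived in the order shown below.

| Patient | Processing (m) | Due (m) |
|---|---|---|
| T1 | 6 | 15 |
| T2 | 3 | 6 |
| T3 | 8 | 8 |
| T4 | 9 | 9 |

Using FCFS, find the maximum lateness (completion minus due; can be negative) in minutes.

FIFO (arrival order): T1 T2 T3 T4.
T1: 0→6, due 15, lateness -9
T2: 6→9, due 6, lateness 3
T3: 9→17, due 8, lateness 9
T4: 17→26, due 9, lateness 17
Maximum = 17.

17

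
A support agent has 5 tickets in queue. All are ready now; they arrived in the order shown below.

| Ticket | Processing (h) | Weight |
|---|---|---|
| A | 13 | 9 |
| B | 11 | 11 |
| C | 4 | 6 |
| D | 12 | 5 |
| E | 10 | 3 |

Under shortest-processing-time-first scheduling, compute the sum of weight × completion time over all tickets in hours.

976

SPT (increasing processing time): C E B D A.
C: finishes 4, weight 6, w·C = 24
E: finishes 14, weight 3, w·C = 42
B: finishes 25, weight 11, w·C = 275
D: finishes 37, weight 5, w·C = 185
A: finishes 50, weight 9, w·C = 450
Sum = 24+42+275+185+450 = 976.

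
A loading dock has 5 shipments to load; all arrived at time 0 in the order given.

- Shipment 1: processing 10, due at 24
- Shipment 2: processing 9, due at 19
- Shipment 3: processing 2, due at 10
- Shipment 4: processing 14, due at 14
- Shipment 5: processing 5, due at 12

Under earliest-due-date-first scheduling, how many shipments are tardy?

EDD (increasing due date): Shipment 3 Shipment 5 Shipment 4 Shipment 2 Shipment 1.
Shipment 3: 0→2, due 10, tardiness 0
Shipment 5: 2→7, due 12, tardiness 0
Shipment 4: 7→21, due 14, tardiness 7
Shipment 2: 21→30, due 19, tardiness 11
Shipment 1: 30→40, due 24, tardiness 16
Late shipments: 3.

3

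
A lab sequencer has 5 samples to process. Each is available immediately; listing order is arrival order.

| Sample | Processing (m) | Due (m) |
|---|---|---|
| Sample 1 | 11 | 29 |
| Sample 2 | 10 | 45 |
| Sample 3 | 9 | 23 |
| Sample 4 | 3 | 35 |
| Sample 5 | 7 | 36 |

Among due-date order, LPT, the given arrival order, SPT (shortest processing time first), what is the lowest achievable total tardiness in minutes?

EDD (increasing due date): Sample 3 Sample 1 Sample 4 Sample 5 Sample 2.
Sample 3: 0→9, due 23, tardiness 0
Sample 1: 9→20, due 29, tardiness 0
Sample 4: 20→23, due 35, tardiness 0
Sample 5: 23→30, due 36, tardiness 0
Sample 2: 30→40, due 45, tardiness 0
Sum = 0+0+0+0+0 = 0.
LPT (decreasing processing time): Sample 1 Sample 2 Sample 3 Sample 5 Sample 4.
Sample 1: 0→11, due 29, tardiness 0
Sample 2: 11→21, due 45, tardiness 0
Sample 3: 21→30, due 23, tardiness 7
Sample 5: 30→37, due 36, tardiness 1
Sample 4: 37→40, due 35, tardiness 5
Sum = 0+0+7+1+5 = 13.
FIFO (arrival order): Sample 1 Sample 2 Sample 3 Sample 4 Sample 5.
Sample 1: 0→11, due 29, tardiness 0
Sample 2: 11→21, due 45, tardiness 0
Sample 3: 21→30, due 23, tardiness 7
Sample 4: 30→33, due 35, tardiness 0
Sample 5: 33→40, due 36, tardiness 4
Sum = 0+0+7+0+4 = 11.
SPT (increasing processing time): Sample 4 Sample 5 Sample 3 Sample 2 Sample 1.
Sample 4: 0→3, due 35, tardiness 0
Sample 5: 3→10, due 36, tardiness 0
Sample 3: 10→19, due 23, tardiness 0
Sample 2: 19→29, due 45, tardiness 0
Sample 1: 29→40, due 29, tardiness 11
Sum = 0+0+0+0+11 = 11.
EDD 0, LPT 13, FIFO 11, SPT 11 → minimum 0.

0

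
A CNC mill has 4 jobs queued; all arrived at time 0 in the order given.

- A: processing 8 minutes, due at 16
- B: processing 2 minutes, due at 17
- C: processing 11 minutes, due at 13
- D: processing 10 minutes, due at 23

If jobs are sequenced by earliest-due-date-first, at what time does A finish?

19

EDD (increasing due date): C A B D.
C: 0→11
A: 11→19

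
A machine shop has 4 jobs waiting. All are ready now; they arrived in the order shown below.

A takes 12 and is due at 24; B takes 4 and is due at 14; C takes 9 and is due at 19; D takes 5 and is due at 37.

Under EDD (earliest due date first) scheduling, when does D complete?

30

EDD (increasing due date): B C A D.
B: 0→4
C: 4→13
A: 13→25
D: 25→30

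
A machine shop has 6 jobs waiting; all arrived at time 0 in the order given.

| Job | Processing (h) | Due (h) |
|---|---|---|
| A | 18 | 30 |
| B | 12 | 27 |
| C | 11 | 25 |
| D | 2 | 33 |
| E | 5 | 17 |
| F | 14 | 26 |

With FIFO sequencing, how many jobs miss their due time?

5

FIFO (arrival order): A B C D E F.
A: 0→18, due 30, tardiness 0
B: 18→30, due 27, tardiness 3
C: 30→41, due 25, tardiness 16
D: 41→43, due 33, tardiness 10
E: 43→48, due 17, tardiness 31
F: 48→62, due 26, tardiness 36
Late jobs: 5.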